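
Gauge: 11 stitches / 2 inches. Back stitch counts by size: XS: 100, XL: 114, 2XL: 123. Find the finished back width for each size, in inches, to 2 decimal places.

XS 18.18 inches; XL 20.73 inches; 2XL 22.36 inches.

11/2 = 5.5 sts per in.
XS: 100 / 5.5 = 18.182 → 18.18 in.
XL: 114 / 5.5 = 20.727 → 20.73 in.
2XL: 123 / 5.5 = 22.364 → 22.36 in.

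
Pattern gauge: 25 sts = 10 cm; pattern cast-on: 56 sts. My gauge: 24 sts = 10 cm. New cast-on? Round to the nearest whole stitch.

CO 54 sts.

Scale factor = 24 / 25 = 0.960.
56 × 24 / 25 = 53.76 sts.
→ 54 sts.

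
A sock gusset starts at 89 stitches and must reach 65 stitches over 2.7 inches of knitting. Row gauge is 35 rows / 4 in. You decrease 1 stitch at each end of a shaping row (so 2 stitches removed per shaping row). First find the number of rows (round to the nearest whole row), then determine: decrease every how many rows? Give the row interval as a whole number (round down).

Decrease every 2nd row.

Rows = 2.7 × 8.75 = 23.6 → 24 rows.
Stitches to remove: 24 → 12 shaping rows (at 2 st each).
24 / 12 = 2.00 → every 2 rows.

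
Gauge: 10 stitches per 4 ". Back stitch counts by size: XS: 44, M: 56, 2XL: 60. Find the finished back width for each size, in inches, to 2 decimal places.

XS 17.60 inches; M 22.40 inches; 2XL 24.00 inches.

10/4 = 2.5 sts per in.
XS: 44 / 2.5 = 17.600 → 17.60 in.
M: 56 / 2.5 = 22.400 → 22.40 in.
2XL: 60 / 2.5 = 24.000 → 24.00 in.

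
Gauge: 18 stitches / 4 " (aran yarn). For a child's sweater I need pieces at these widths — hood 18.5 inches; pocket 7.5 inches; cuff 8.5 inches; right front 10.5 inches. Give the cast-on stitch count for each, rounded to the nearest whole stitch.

Rate = 18/4 = 4.5 sts per in.
hood: 18.5 × 4.5 = 83.25 → 83.
pocket: 7.5 × 4.5 = 33.75 → 34.
cuff: 8.5 × 4.5 = 38.25 → 38.
right front: 10.5 × 4.5 = 47.25 → 47.

hood 83; pocket 34; cuff 38; right front 47.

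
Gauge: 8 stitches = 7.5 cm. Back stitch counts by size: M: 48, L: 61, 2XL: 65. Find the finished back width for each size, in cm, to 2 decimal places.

8/7.5 = 1.067 sts per cm.
M: 48 / 1.067 = 45.000 → 45.00 cm.
L: 61 / 1.067 = 57.188 → 57.19 cm.
2XL: 65 / 1.067 = 60.938 → 60.94 cm.

M 45.00 cm; L 57.19 cm; 2XL 60.94 cm.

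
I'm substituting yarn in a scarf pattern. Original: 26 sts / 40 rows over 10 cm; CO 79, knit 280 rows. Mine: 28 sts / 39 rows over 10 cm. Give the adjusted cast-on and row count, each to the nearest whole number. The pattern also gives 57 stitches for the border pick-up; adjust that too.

Cast on 85 stitches; work 273 rows; border pick-up 61 stitches.

Stitches: 79 × 28/26 = 85.08 → 85.
Rows: 280 × 39/40 = 273.00 → 273.
border pick-up: 57 × 28/26 = 61.38 → 61.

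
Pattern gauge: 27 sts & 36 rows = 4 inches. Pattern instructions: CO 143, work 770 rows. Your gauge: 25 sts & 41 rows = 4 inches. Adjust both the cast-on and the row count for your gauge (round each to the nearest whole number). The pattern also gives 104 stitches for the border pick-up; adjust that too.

Stitches: 143 × 25/27 = 132.41 → 132.
Rows: 770 × 41/36 = 876.94 → 877.
border pick-up: 104 × 25/27 = 96.30 → 96.

Cast on 132 stitches; work 877 rows; border pick-up 96 stitches.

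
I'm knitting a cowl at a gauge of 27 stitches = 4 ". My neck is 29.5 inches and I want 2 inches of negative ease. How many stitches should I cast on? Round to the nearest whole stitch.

Cast on 186 stitches.

Finished = 29.5 − 2 = 27.5 in.
27 / 4 = 6.75 sts per inch.
27.50 × 6.75 = 185.62 sts.
→ 186 sts.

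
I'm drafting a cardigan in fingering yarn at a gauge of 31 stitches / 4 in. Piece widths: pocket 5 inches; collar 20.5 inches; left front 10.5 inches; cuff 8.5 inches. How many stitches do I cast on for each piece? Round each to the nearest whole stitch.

pocket 39; collar 159; left front 81; cuff 66.

Rate = 31/4 = 7.75 sts per in.
pocket: 5 × 7.75 = 38.75 → 39.
collar: 20.5 × 7.75 = 158.88 → 159.
left front: 10.5 × 7.75 = 81.38 → 81.
cuff: 8.5 × 7.75 = 65.88 → 66.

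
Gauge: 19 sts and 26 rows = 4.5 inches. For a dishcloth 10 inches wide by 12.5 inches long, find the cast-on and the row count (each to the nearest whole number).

Cast on 42 stitches and work 72 rows.

Stitch gauge = 19/4.5 = 4.222 sts/in; 10 × 4.222 = 42.22 → 42 sts.
Row gauge = 26/4.5 = 5.778 rows/in; 12.5 × 5.778 = 72.22 → 72 rows.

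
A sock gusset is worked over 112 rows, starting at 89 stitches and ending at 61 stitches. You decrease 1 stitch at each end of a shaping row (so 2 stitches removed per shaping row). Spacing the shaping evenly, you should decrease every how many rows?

Stitches to remove: |61 − 89| = 28.
Shaping rows needed: 28 / 2 = 14.
112 rows / 14 = every 8 rows.

Decrease every 8th row.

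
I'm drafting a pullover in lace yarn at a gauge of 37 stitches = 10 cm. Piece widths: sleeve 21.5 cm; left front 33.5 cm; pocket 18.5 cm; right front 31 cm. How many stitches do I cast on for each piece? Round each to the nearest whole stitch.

sleeve 80; left front 124; pocket 68; right front 115.

Rate = 37/10 = 3.7 sts per cm.
sleeve: 21.5 × 3.7 = 79.55 → 80.
left front: 33.5 × 3.7 = 123.95 → 124.
pocket: 18.5 × 3.7 = 68.45 → 68.
right front: 31 × 3.7 = 114.70 → 115.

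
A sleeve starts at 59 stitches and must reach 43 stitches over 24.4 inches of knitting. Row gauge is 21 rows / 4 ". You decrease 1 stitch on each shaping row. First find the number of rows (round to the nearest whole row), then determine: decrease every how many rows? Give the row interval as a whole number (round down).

Decrease every 8th row.

Rows = 24.4 × 5.25 = 128.1 → 128 rows.
Stitches to remove: 16 → 16 shaping rows (at 1 st each).
128 / 16 = 8.00 → every 8 rows.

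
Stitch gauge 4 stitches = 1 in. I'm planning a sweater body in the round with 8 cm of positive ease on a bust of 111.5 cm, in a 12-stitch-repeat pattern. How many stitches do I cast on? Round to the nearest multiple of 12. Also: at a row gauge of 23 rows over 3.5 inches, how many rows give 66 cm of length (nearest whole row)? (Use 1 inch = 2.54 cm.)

Finished = 111.5 + 8 = 119.5 cm.
119.5 cm × 1/2.54 = 47.05 inches.
4/1 = 4 sts per in; 47.05 × 4 = 188.19 sts.
Nearest multiple of 12 → 192.
66 cm = 25.98 inches; × 6.571 = 170.75 → 171 rows.

Cast on 192 stitches; work 171 rows.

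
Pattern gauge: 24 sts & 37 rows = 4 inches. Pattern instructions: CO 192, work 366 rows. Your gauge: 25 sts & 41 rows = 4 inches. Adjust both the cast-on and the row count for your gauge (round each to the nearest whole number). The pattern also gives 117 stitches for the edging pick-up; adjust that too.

Stitches: 192 × 25/24 = 200.00 → 200.
Rows: 366 × 41/37 = 405.57 → 406.
edging pick-up: 117 × 25/24 = 121.88 → 122.

Cast on 200 stitches; work 406 rows; edging pick-up 122 stitches.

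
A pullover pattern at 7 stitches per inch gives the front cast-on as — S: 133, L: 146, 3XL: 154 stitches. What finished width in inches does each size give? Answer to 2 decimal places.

S 19.00 inches; L 20.86 inches; 3XL 22.00 inches.

7/1 = 7 sts per in.
S: 133 / 7 = 19.000 → 19.00 in.
L: 146 / 7 = 20.857 → 20.86 in.
3XL: 154 / 7 = 22.000 → 22.00 in.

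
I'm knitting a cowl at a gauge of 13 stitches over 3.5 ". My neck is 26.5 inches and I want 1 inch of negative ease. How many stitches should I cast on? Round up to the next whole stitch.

Finished = 26.5 − 1 = 25.5 in.
13 / 3.5 = 3.714 sts per inch.
25.50 × 3.714 = 94.71 sts.
→ 95 sts.

Cast on 95 stitches.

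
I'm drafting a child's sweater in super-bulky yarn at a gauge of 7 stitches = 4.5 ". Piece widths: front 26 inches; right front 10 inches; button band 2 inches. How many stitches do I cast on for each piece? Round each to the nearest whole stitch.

Rate = 7/4.5 = 1.556 sts per in.
front: 26 × 1.556 = 40.44 → 40.
right front: 10 × 1.556 = 15.56 → 16.
button band: 2 × 1.556 = 3.11 → 3.

front 40; right front 16; button band 3.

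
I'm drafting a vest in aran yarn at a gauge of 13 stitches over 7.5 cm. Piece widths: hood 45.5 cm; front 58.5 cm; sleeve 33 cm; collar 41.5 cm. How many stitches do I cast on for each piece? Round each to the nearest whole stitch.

Rate = 13/7.5 = 1.733 sts per cm.
hood: 45.5 × 1.733 = 78.87 → 79.
front: 58.5 × 1.733 = 101.40 → 101.
sleeve: 33 × 1.733 = 57.20 → 57.
collar: 41.5 × 1.733 = 71.93 → 72.

hood 79; front 101; sleeve 57; collar 72.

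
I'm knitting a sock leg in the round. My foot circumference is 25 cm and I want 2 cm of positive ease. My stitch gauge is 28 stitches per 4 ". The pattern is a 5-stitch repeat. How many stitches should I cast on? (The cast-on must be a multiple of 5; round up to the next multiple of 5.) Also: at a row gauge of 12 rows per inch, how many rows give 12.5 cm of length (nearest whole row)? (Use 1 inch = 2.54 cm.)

Cast on 75 stitches; work 59 rows.

Finished = 25 + 2 = 27 cm.
27 cm × 1/2.54 = 10.63 inches.
28/4 = 7 sts per in; 10.63 × 7 = 74.41 sts.
Next multiple of 5 → 75.
12.5 cm = 4.92 inches; × 12 = 59.06 → 59 rows.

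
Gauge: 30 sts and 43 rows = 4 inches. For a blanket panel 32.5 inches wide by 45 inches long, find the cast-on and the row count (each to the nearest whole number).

Stitch gauge = 30/4 = 7.5 sts/in; 32.5 × 7.5 = 243.75 → 244 sts.
Row gauge = 43/4 = 10.75 rows/in; 45 × 10.75 = 483.75 → 484 rows.

Cast on 244 stitches and work 484 rows.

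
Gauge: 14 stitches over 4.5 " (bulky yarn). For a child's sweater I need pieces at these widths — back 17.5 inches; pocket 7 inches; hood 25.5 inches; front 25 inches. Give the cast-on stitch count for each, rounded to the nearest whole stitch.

Rate = 14/4.5 = 3.111 sts per in.
back: 17.5 × 3.111 = 54.44 → 54.
pocket: 7 × 3.111 = 21.78 → 22.
hood: 25.5 × 3.111 = 79.33 → 79.
front: 25 × 3.111 = 77.78 → 78.

back 54; pocket 22; hood 79; front 78.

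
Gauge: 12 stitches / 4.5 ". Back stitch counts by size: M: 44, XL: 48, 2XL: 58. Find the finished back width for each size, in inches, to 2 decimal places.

12/4.5 = 2.667 sts per in.
M: 44 / 2.667 = 16.500 → 16.50 in.
XL: 48 / 2.667 = 18.000 → 18.00 in.
2XL: 58 / 2.667 = 21.750 → 21.75 in.

M 16.50 inches; XL 18.00 inches; 2XL 21.75 inches.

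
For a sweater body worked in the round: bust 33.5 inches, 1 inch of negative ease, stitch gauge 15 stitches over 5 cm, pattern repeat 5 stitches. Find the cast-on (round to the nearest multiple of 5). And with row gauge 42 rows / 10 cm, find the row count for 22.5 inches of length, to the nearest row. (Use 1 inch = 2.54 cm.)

Finished = 33.5 − 1 = 32.5 inches.
32.5 inches × 2.54 = 82.55 cm.
15/5 = 3 sts per cm; 82.55 × 3 = 247.65 sts.
Nearest multiple of 5 → 250.
22.5 inches = 57.15 cm; × 4.2 = 240.03 → 240 rows.

Cast on 250 stitches; work 240 rows.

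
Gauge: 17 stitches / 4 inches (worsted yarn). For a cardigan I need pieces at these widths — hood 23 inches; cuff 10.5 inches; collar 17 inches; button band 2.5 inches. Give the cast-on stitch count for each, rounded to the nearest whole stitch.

Rate = 17/4 = 4.25 sts per in.
hood: 23 × 4.25 = 97.75 → 98.
cuff: 10.5 × 4.25 = 44.62 → 45.
collar: 17 × 4.25 = 72.25 → 72.
button band: 2.5 × 4.25 = 10.62 → 11.

hood 98; cuff 45; collar 72; button band 11.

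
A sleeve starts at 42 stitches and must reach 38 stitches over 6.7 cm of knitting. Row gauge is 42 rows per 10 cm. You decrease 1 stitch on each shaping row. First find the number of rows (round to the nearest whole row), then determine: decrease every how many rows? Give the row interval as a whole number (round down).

Rows = 6.7 × 4.2 = 28.1 → 28 rows.
Stitches to remove: 4 → 4 shaping rows (at 1 st each).
28 / 4 = 7.00 → every 7 rows.

Decrease every 7th row.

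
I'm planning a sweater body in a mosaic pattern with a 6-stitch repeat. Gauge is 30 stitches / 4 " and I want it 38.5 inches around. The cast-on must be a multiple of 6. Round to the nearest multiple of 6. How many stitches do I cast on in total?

288 stitches.

30 / 4 = 7.5 sts per inch.
38.5 × 7.5 = 288.75 sts.
Nearest multiple of 6: 288.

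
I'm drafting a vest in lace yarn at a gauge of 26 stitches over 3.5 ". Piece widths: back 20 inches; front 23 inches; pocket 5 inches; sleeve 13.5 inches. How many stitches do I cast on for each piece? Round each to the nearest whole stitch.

Rate = 26/3.5 = 7.429 sts per in.
back: 20 × 7.429 = 148.57 → 149.
front: 23 × 7.429 = 170.86 → 171.
pocket: 5 × 7.429 = 37.14 → 37.
sleeve: 13.5 × 7.429 = 100.29 → 100.

back 149; front 171; pocket 37; sleeve 100.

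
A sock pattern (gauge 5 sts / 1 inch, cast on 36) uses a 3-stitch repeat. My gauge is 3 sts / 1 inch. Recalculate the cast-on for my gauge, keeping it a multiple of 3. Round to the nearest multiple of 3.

CO 21 sts.

36 × 3 / 5 = 21.60.
Nearest multiple of 3: 21.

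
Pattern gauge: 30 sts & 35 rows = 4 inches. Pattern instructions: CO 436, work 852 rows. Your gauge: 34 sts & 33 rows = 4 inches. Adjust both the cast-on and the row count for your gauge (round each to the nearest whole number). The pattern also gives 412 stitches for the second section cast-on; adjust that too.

Stitches: 436 × 34/30 = 494.13 → 494.
Rows: 852 × 33/35 = 803.31 → 803.
second section cast-on: 412 × 34/30 = 466.93 → 467.

Cast on 494 stitches; work 803 rows; second section cast-on 467 stitches.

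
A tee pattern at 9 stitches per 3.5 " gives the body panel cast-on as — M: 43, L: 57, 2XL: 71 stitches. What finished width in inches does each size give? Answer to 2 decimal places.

M 16.72 inches; L 22.17 inches; 2XL 27.61 inches.

9/3.5 = 2.571 sts per in.
M: 43 / 2.571 = 16.722 → 16.72 in.
L: 57 / 2.571 = 22.167 → 22.17 in.
2XL: 71 / 2.571 = 27.611 → 27.61 in.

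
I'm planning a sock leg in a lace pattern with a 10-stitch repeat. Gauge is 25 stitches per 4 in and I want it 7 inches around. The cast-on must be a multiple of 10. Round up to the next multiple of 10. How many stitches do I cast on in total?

CO 50 sts.

25 / 4 = 6.25 sts per inch.
7 × 6.25 = 43.75 sts.
Next multiple of 10: 50.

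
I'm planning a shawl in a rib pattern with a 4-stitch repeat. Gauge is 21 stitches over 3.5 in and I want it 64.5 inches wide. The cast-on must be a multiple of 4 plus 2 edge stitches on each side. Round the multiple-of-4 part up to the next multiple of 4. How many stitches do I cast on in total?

21 / 3.5 = 6 sts per inch.
64.5 × 6 = 387.00 sts.
Less 4 edge sts → 383.00 for the repeat.
Next multiple of 4: 384.
Add back 4 edge sts → 388.

CO 388 sts.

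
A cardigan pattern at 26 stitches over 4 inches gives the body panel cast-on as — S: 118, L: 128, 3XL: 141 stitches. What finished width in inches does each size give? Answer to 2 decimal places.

26/4 = 6.5 sts per in.
S: 118 / 6.5 = 18.154 → 18.15 in.
L: 128 / 6.5 = 19.692 → 19.69 in.
3XL: 141 / 6.5 = 21.692 → 21.69 in.

S 18.15 inches; L 19.69 inches; 3XL 21.69 inches.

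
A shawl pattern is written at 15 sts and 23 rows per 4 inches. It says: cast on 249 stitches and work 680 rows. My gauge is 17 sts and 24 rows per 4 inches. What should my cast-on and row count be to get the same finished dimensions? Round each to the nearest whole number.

Cast on 282 stitches; work 710 rows.

Stitches: 249 × 17/15 = 282.20 → 282.
Rows: 680 × 24/23 = 709.57 → 710.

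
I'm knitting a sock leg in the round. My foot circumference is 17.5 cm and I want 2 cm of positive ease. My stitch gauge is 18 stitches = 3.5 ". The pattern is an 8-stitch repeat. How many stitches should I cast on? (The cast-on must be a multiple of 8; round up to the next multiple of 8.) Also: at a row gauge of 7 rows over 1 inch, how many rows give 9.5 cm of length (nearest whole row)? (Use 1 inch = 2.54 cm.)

Cast on 40 stitches; work 26 rows.

Finished = 17.5 + 2 = 19.5 cm.
19.5 cm × 1/2.54 = 7.68 inches.
18/3.5 = 5.143 sts per in; 7.68 × 5.143 = 39.48 sts.
Next multiple of 8 → 40.
9.5 cm = 3.74 inches; × 7 = 26.18 → 26 rows.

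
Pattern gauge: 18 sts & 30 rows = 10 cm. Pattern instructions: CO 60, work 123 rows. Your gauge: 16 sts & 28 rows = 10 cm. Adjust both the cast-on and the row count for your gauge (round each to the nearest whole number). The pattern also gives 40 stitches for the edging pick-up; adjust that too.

Stitches: 60 × 16/18 = 53.33 → 53.
Rows: 123 × 28/30 = 114.80 → 115.
edging pick-up: 40 × 16/18 = 35.56 → 36.

Cast on 53 stitches; work 115 rows; edging pick-up 36 stitches.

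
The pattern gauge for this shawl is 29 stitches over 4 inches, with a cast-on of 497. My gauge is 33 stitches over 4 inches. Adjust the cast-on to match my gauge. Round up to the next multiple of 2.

566 stitches.

Scale factor = 33 / 29 = 1.138.
497 × 33 / 29 = 565.55 sts.
→ 566 sts.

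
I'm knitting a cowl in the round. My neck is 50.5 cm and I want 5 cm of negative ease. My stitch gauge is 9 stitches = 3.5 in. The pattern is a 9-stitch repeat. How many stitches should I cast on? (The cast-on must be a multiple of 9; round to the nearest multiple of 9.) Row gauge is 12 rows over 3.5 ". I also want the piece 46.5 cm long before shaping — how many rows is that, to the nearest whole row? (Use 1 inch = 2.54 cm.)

Cast on 45 stitches; work 63 rows.

Finished = 50.5 − 5 = 45.5 cm.
45.5 cm × 1/2.54 = 17.91 inches.
9/3.5 = 2.571 sts per in; 17.91 × 2.571 = 46.06 sts.
Nearest multiple of 9 → 45.
46.5 cm = 18.31 inches; × 3.429 = 62.77 → 63 rows.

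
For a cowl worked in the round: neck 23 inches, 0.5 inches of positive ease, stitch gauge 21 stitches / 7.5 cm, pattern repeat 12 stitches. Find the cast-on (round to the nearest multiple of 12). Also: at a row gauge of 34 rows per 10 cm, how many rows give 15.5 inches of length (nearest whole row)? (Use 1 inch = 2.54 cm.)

Cast on 168 stitches; work 134 rows.

Finished = 23 + 0.5 = 23.5 inches.
23.5 inches × 2.54 = 59.69 cm.
21/7.5 = 2.8 sts per cm; 59.69 × 2.8 = 167.13 sts.
Nearest multiple of 12 → 168.
15.5 inches = 39.37 cm; × 3.4 = 133.86 → 134 rows.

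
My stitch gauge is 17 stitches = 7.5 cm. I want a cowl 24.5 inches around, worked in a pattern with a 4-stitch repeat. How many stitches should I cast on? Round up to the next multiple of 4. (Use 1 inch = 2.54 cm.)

144 stitches.

24.5 in = 24.5 × 2.54 = 62.23 cm.
17 / 7.5 = 2.267 sts/cm.
62.23 × 2.267 = 141.05 sts.
→ 144.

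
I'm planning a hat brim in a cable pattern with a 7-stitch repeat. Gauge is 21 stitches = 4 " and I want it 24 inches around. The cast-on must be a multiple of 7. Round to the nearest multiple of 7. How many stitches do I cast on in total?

126 stitches.

21 / 4 = 5.25 sts per inch.
24 × 5.25 = 126.00 sts.
Nearest multiple of 7: 126.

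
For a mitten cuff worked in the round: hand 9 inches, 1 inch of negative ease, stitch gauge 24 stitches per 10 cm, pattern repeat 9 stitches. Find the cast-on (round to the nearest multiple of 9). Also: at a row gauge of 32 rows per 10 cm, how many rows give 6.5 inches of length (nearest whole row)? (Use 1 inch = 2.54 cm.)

Cast on 45 stitches; work 53 rows.

Finished = 9 − 1 = 8 inches.
8 inches × 2.54 = 20.32 cm.
24/10 = 2.4 sts per cm; 20.32 × 2.4 = 48.77 sts.
Nearest multiple of 9 → 45.
6.5 inches = 16.51 cm; × 3.2 = 52.83 → 53 rows.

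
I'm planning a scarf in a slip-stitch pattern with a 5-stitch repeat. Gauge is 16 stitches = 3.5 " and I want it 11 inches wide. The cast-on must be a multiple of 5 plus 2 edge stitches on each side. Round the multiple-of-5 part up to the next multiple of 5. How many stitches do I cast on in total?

Cast on 54 stitches.

16 / 3.5 = 4.571 sts per inch.
11 × 4.571 = 50.29 sts.
Less 4 edge sts → 46.29 for the repeat.
Next multiple of 5: 50.
Add back 4 edge sts → 54.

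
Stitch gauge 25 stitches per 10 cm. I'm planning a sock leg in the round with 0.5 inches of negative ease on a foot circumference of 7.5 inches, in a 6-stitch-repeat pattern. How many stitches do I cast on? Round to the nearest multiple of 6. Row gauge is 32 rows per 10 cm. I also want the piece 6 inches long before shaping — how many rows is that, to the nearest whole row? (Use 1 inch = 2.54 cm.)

Cast on 42 stitches; work 49 rows.

Finished = 7.5 − 0.5 = 7 inches.
7 inches × 2.54 = 17.78 cm.
25/10 = 2.5 sts per cm; 17.78 × 2.5 = 44.45 sts.
Nearest multiple of 6 → 42.
6 inches = 15.24 cm; × 3.2 = 48.77 → 49 rows.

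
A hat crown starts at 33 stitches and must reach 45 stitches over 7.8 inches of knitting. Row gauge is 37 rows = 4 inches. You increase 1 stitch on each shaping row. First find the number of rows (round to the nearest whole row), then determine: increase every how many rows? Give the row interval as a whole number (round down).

Rows = 7.8 × 9.25 = 72.1 → 72 rows.
Stitches to add: 12 → 12 shaping rows (at 1 st each).
72 / 12 = 6.00 → every 6 rows.

Increase every 6th row.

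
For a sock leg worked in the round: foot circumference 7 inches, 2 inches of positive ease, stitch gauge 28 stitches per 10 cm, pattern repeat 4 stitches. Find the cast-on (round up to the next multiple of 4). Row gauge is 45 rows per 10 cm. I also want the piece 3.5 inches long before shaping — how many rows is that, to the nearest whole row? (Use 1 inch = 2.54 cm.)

Finished = 7 + 2 = 9 inches.
9 inches × 2.54 = 22.86 cm.
28/10 = 2.8 sts per cm; 22.86 × 2.8 = 64.01 sts.
Next multiple of 4 → 68.
3.5 inches = 8.89 cm; × 4.5 = 40.01 → 40 rows.

Cast on 68 stitches; work 40 rows.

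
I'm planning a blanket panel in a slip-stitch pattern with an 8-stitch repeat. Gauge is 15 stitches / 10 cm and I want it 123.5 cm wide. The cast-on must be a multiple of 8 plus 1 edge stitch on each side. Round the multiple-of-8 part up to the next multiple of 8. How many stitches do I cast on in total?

15 / 10 = 1.5 sts per cm.
123.5 × 1.5 = 185.25 sts.
Less 2 edge sts → 183.25 for the repeat.
Next multiple of 8: 184.
Add back 2 edge sts → 186.

186 stitches.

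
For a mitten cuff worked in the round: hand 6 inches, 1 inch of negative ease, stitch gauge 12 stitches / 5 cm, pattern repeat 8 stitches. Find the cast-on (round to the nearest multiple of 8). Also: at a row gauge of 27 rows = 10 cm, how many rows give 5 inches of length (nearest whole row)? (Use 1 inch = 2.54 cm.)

Finished = 6 − 1 = 5 inches.
5 inches × 2.54 = 12.70 cm.
12/5 = 2.4 sts per cm; 12.70 × 2.4 = 30.48 sts.
Nearest multiple of 8 → 32.
5 inches = 12.70 cm; × 2.7 = 34.29 → 34 rows.

Cast on 32 stitches; work 34 rows.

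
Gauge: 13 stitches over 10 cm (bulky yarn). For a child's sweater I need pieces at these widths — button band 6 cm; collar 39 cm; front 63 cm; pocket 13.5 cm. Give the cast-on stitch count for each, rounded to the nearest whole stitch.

button band 8; collar 51; front 82; pocket 18.

Rate = 13/10 = 1.3 sts per cm.
button band: 6 × 1.3 = 7.80 → 8.
collar: 39 × 1.3 = 50.70 → 51.
front: 63 × 1.3 = 81.90 → 82.
pocket: 13.5 × 1.3 = 17.55 → 18.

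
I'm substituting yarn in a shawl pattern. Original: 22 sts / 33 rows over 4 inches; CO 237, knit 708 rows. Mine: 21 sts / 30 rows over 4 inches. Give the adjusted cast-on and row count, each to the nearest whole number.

Cast on 226 stitches; work 644 rows.

Stitches: 237 × 21/22 = 226.23 → 226.
Rows: 708 × 30/33 = 643.64 → 644.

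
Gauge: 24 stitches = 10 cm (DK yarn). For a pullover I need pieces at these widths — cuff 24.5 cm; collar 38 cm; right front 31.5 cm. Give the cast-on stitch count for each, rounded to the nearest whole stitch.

cuff 59; collar 91; right front 76.

Rate = 24/10 = 2.4 sts per cm.
cuff: 24.5 × 2.4 = 58.80 → 59.
collar: 38 × 2.4 = 91.20 → 91.
right front: 31.5 × 2.4 = 75.60 → 76.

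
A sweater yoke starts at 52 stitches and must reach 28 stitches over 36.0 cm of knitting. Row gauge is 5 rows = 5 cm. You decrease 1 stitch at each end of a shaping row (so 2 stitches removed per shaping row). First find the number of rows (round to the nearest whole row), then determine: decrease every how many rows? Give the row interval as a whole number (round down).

Decrease every 3rd row.

Rows = 36.0 × 1 = 36.0 → 36 rows.
Stitches to remove: 24 → 12 shaping rows (at 2 st each).
36 / 12 = 3.00 → every 3 rows.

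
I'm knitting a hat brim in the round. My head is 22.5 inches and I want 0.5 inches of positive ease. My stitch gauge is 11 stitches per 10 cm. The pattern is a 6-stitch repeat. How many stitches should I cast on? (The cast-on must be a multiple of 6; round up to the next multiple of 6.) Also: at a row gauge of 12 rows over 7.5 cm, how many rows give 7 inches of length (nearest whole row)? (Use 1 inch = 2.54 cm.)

Cast on 66 stitches; work 28 rows.

Finished = 22.5 + 0.5 = 23 inches.
23 inches × 2.54 = 58.42 cm.
11/10 = 1.1 sts per cm; 58.42 × 1.1 = 64.26 sts.
Next multiple of 6 → 66.
7 inches = 17.78 cm; × 1.6 = 28.45 → 28 rows.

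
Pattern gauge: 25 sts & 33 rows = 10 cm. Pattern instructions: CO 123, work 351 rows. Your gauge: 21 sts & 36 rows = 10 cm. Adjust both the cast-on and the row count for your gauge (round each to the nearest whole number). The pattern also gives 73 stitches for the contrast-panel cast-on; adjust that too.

Stitches: 123 × 21/25 = 103.32 → 103.
Rows: 351 × 36/33 = 382.91 → 383.
contrast-panel cast-on: 73 × 21/25 = 61.32 → 61.

Cast on 103 stitches; work 383 rows; contrast-panel cast-on 61 stitches.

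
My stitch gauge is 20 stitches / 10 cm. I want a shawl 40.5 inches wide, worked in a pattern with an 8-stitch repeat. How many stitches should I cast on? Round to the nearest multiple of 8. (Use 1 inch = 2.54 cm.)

Cast on 208 stitches.

40.5 in = 40.5 × 2.54 = 102.87 cm.
20 / 10 = 2 sts/cm.
102.87 × 2 = 205.74 sts.
→ 208.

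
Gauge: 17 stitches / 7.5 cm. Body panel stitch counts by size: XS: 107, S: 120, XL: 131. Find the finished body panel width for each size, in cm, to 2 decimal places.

17/7.5 = 2.267 sts per cm.
XS: 107 / 2.267 = 47.206 → 47.21 cm.
S: 120 / 2.267 = 52.941 → 52.94 cm.
XL: 131 / 2.267 = 57.794 → 57.79 cm.

XS 47.21 cm; S 52.94 cm; XL 57.79 cm.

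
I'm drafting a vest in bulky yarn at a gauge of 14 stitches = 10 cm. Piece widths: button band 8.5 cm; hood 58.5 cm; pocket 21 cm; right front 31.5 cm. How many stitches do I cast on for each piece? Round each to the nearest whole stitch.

button band 12; hood 82; pocket 29; right front 44.

Rate = 14/10 = 1.4 sts per cm.
button band: 8.5 × 1.4 = 11.90 → 12.
hood: 58.5 × 1.4 = 81.90 → 82.
pocket: 21 × 1.4 = 29.40 → 29.
right front: 31.5 × 1.4 = 44.10 → 44.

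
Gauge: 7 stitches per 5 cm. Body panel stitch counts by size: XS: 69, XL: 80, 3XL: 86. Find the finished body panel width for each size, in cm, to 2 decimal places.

7/5 = 1.4 sts per cm.
XS: 69 / 1.4 = 49.286 → 49.29 cm.
XL: 80 / 1.4 = 57.143 → 57.14 cm.
3XL: 86 / 1.4 = 61.429 → 61.43 cm.

XS 49.29 cm; XL 57.14 cm; 3XL 61.43 cm.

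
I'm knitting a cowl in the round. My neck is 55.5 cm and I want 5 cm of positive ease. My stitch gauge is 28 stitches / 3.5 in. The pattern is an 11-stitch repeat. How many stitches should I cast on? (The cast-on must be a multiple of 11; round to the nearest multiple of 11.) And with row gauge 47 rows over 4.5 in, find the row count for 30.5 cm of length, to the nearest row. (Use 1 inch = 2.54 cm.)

Cast on 187 stitches; work 125 rows.

Finished = 55.5 + 5 = 60.5 cm.
60.5 cm × 1/2.54 = 23.82 inches.
28/3.5 = 8 sts per in; 23.82 × 8 = 190.55 sts.
Nearest multiple of 11 → 187.
30.5 cm = 12.01 inches; × 10.444 = 125.42 → 125 rows.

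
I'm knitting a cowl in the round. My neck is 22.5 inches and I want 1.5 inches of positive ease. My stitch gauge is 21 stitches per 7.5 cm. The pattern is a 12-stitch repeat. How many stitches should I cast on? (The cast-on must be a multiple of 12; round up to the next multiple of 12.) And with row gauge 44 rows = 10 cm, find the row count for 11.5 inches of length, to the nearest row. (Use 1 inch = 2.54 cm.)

Cast on 180 stitches; work 129 rows.

Finished = 22.5 + 1.5 = 24 inches.
24 inches × 2.54 = 60.96 cm.
21/7.5 = 2.8 sts per cm; 60.96 × 2.8 = 170.69 sts.
Next multiple of 12 → 180.
11.5 inches = 29.21 cm; × 4.4 = 128.52 → 129 rows.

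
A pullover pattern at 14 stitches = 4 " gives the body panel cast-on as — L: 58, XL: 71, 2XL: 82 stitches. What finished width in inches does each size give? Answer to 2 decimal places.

14/4 = 3.5 sts per in.
L: 58 / 3.5 = 16.571 → 16.57 in.
XL: 71 / 3.5 = 20.286 → 20.29 in.
2XL: 82 / 3.5 = 23.429 → 23.43 in.

L 16.57 inches; XL 20.29 inches; 2XL 23.43 inches.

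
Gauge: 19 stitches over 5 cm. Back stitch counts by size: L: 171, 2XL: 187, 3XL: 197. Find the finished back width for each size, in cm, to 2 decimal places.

L 45.00 cm; 2XL 49.21 cm; 3XL 51.84 cm.

19/5 = 3.8 sts per cm.
L: 171 / 3.8 = 45.000 → 45.00 cm.
2XL: 187 / 3.8 = 49.211 → 49.21 cm.
3XL: 197 / 3.8 = 51.842 → 51.84 cm.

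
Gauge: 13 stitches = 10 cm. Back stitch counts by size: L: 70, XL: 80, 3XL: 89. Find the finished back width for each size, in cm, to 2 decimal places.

13/10 = 1.3 sts per cm.
L: 70 / 1.3 = 53.846 → 53.85 cm.
XL: 80 / 1.3 = 61.538 → 61.54 cm.
3XL: 89 / 1.3 = 68.462 → 68.46 cm.

L 53.85 cm; XL 61.54 cm; 3XL 68.46 cm.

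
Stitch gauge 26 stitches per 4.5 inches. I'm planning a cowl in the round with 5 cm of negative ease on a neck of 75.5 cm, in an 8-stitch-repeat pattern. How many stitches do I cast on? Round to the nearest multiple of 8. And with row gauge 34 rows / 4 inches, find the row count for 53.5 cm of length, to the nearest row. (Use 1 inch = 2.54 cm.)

Cast on 160 stitches; work 179 rows.

Finished = 75.5 − 5 = 70.5 cm.
70.5 cm × 1/2.54 = 27.76 inches.
26/4.5 = 5.778 sts per in; 27.76 × 5.778 = 160.37 sts.
Nearest multiple of 8 → 160.
53.5 cm = 21.06 inches; × 8.5 = 179.04 → 179 rows.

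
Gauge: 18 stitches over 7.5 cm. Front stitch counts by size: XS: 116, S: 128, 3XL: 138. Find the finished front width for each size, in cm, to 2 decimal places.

18/7.5 = 2.4 sts per cm.
XS: 116 / 2.4 = 48.333 → 48.33 cm.
S: 128 / 2.4 = 53.333 → 53.33 cm.
3XL: 138 / 2.4 = 57.500 → 57.50 cm.

XS 48.33 cm; S 53.33 cm; 3XL 57.50 cm.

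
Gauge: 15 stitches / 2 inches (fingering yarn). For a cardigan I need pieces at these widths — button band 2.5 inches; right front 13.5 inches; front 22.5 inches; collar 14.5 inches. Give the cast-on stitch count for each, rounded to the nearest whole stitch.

button band 19; right front 101; front 169; collar 109.

Rate = 15/2 = 7.5 sts per in.
button band: 2.5 × 7.5 = 18.75 → 19.
right front: 13.5 × 7.5 = 101.25 → 101.
front: 22.5 × 7.5 = 168.75 → 169.
collar: 14.5 × 7.5 = 108.75 → 109.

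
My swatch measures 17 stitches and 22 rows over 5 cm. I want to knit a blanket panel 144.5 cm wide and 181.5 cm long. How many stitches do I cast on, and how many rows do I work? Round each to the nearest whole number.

Stitch gauge = 17/5 = 3.4 sts/cm; 144.5 × 3.4 = 491.30 → 491 sts.
Row gauge = 22/5 = 4.4 rows/cm; 181.5 × 4.4 = 798.60 → 799 rows.

Cast on 491 stitches and work 799 rows.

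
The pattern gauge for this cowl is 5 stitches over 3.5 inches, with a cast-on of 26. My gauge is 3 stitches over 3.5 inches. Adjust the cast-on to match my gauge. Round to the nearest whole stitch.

16 stitches.

Scale factor = 3 / 5 = 0.600.
26 × 3 / 5 = 15.60 sts.
→ 16 sts.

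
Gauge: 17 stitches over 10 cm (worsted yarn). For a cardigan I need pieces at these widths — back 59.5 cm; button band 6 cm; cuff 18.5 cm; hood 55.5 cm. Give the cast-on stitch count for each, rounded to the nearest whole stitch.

back 101; button band 10; cuff 31; hood 94.

Rate = 17/10 = 1.7 sts per cm.
back: 59.5 × 1.7 = 101.15 → 101.
button band: 6 × 1.7 = 10.20 → 10.
cuff: 18.5 × 1.7 = 31.45 → 31.
hood: 55.5 × 1.7 = 94.35 → 94.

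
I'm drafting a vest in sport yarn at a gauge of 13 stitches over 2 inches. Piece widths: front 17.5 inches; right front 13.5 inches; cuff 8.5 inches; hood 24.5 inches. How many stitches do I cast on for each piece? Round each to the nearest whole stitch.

front 114; right front 88; cuff 55; hood 159.

Rate = 13/2 = 6.5 sts per in.
front: 17.5 × 6.5 = 113.75 → 114.
right front: 13.5 × 6.5 = 87.75 → 88.
cuff: 8.5 × 6.5 = 55.25 → 55.
hood: 24.5 × 6.5 = 159.25 → 159.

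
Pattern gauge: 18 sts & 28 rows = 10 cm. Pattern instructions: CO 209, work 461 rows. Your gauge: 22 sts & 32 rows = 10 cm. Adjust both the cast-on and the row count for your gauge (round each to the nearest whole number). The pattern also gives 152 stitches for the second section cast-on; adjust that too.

Cast on 255 stitches; work 527 rows; second section cast-on 186 stitches.

Stitches: 209 × 22/18 = 255.44 → 255.
Rows: 461 × 32/28 = 526.86 → 527.
second section cast-on: 152 × 22/18 = 185.78 → 186.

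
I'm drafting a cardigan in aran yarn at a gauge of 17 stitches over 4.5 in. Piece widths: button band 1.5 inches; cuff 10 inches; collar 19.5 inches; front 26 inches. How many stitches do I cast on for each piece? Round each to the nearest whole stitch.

button band 6; cuff 38; collar 74; front 98.

Rate = 17/4.5 = 3.778 sts per in.
button band: 1.5 × 3.778 = 5.67 → 6.
cuff: 10 × 3.778 = 37.78 → 38.
collar: 19.5 × 3.778 = 73.67 → 74.
front: 26 × 3.778 = 98.22 → 98.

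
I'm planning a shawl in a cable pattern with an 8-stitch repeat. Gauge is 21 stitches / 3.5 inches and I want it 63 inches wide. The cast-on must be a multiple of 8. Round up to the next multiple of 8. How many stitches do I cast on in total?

CO 384 sts.

21 / 3.5 = 6 sts per inch.
63 × 6 = 378.00 sts.
Next multiple of 8: 384.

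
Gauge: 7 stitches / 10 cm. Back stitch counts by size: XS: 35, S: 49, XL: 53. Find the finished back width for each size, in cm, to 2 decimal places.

XS 50.00 cm; S 70.00 cm; XL 75.71 cm.

7/10 = 0.7 sts per cm.
XS: 35 / 0.7 = 50.000 → 50.00 cm.
S: 49 / 0.7 = 70.000 → 70.00 cm.
XL: 53 / 0.7 = 75.714 → 75.71 cm.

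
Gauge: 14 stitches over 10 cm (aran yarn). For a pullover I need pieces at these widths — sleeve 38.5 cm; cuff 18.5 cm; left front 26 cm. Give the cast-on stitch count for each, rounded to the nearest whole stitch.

Rate = 14/10 = 1.4 sts per cm.
sleeve: 38.5 × 1.4 = 53.90 → 54.
cuff: 18.5 × 1.4 = 25.90 → 26.
left front: 26 × 1.4 = 36.40 → 36.

sleeve 54; cuff 26; left front 36.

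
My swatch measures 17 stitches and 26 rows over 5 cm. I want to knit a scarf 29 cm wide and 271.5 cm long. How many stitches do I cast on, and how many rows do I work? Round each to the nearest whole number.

Stitch gauge = 17/5 = 3.4 sts/cm; 29 × 3.4 = 98.60 → 99 sts.
Row gauge = 26/5 = 5.2 rows/cm; 271.5 × 5.2 = 1411.80 → 1412 rows.

Cast on 99 stitches and work 1412 rows.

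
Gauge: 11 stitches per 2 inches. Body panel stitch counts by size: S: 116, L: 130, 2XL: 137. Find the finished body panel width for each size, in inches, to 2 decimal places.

S 21.09 inches; L 23.64 inches; 2XL 24.91 inches.

11/2 = 5.5 sts per in.
S: 116 / 5.5 = 21.091 → 21.09 in.
L: 130 / 5.5 = 23.636 → 23.64 in.
2XL: 137 / 5.5 = 24.909 → 24.91 in.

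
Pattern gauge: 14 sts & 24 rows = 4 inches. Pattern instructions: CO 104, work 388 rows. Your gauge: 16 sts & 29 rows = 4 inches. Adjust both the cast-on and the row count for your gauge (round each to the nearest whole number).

Stitches: 104 × 16/14 = 118.86 → 119.
Rows: 388 × 29/24 = 468.83 → 469.

Cast on 119 stitches; work 469 rows.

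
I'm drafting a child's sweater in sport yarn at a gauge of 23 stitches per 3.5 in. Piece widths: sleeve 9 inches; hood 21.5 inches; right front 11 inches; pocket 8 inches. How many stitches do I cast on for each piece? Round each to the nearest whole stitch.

Rate = 23/3.5 = 6.571 sts per in.
sleeve: 9 × 6.571 = 59.14 → 59.
hood: 21.5 × 6.571 = 141.29 → 141.
right front: 11 × 6.571 = 72.29 → 72.
pocket: 8 × 6.571 = 52.57 → 53.

sleeve 59; hood 141; right front 72; pocket 53.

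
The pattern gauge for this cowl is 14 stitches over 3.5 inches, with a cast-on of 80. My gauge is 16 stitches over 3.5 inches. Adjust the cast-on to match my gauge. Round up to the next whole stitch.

CO 92 sts.

Scale factor = 16 / 14 = 1.143.
80 × 16 / 14 = 91.43 sts.
→ 92 sts.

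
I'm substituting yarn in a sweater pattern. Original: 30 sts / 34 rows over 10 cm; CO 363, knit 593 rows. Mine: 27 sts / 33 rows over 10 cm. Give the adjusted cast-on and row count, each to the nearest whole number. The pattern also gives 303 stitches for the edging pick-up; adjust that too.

Cast on 327 stitches; work 576 rows; edging pick-up 273 stitches.

Stitches: 363 × 27/30 = 326.70 → 327.
Rows: 593 × 33/34 = 575.56 → 576.
edging pick-up: 303 × 27/30 = 272.70 → 273.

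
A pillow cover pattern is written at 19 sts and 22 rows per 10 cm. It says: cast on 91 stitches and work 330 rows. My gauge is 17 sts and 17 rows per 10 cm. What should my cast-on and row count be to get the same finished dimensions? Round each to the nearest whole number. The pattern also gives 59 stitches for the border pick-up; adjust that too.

Stitches: 91 × 17/19 = 81.42 → 81.
Rows: 330 × 17/22 = 255.00 → 255.
border pick-up: 59 × 17/19 = 52.79 → 53.

Cast on 81 stitches; work 255 rows; border pick-up 53 stitches.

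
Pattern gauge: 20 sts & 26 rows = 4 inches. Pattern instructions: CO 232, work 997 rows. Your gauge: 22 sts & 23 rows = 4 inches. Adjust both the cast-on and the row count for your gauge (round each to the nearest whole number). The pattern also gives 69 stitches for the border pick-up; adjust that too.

Stitches: 232 × 22/20 = 255.20 → 255.
Rows: 997 × 23/26 = 881.96 → 882.
border pick-up: 69 × 22/20 = 75.90 → 76.

Cast on 255 stitches; work 882 rows; border pick-up 76 stitches.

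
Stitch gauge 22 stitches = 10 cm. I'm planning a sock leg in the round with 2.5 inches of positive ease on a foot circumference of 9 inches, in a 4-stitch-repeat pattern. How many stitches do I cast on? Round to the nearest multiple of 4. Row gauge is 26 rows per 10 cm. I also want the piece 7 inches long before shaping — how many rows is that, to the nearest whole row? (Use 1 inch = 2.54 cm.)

Cast on 64 stitches; work 46 rows.

Finished = 9 + 2.5 = 11.5 inches.
11.5 inches × 2.54 = 29.21 cm.
22/10 = 2.2 sts per cm; 29.21 × 2.2 = 64.26 sts.
Nearest multiple of 4 → 64.
7 inches = 17.78 cm; × 2.6 = 46.23 → 46 rows.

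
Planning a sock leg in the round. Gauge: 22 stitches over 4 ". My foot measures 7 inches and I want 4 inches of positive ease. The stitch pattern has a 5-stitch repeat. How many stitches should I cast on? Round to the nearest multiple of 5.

CO 60 sts.

Finished = 7 + 4 = 11 inches.
22 / 4 = 5.5 sts/in.
11 × 5.5 = 60.50 sts.
Nearest multiple of 5: 60.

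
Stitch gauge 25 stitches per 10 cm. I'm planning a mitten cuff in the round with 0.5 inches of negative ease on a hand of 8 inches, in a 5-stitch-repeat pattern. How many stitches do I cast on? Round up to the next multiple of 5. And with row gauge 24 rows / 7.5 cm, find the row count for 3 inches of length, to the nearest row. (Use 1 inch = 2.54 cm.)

Finished = 8 − 0.5 = 7.5 inches.
7.5 inches × 2.54 = 19.05 cm.
25/10 = 2.5 sts per cm; 19.05 × 2.5 = 47.62 sts.
Next multiple of 5 → 50.
3 inches = 7.62 cm; × 3.2 = 24.38 → 24 rows.

Cast on 50 stitches; work 24 rows.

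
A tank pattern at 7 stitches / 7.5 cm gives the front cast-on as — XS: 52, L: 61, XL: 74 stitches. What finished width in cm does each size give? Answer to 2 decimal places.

XS 55.71 cm; L 65.36 cm; XL 79.29 cm.

7/7.5 = 0.933 sts per cm.
XS: 52 / 0.933 = 55.714 → 55.71 cm.
L: 61 / 0.933 = 65.357 → 65.36 cm.
XL: 74 / 0.933 = 79.286 → 79.29 cm.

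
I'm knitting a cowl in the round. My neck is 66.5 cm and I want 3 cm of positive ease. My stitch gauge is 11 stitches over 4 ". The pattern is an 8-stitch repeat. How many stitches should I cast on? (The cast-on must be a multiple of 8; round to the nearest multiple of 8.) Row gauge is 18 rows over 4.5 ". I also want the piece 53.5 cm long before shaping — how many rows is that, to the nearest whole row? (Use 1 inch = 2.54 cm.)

Finished = 66.5 + 3 = 69.5 cm.
69.5 cm × 1/2.54 = 27.36 inches.
11/4 = 2.75 sts per in; 27.36 × 2.75 = 75.25 sts.
Nearest multiple of 8 → 72.
53.5 cm = 21.06 inches; × 4 = 84.25 → 84 rows.

Cast on 72 stitches; work 84 rows.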